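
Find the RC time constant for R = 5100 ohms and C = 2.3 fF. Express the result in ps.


Step 1: tau = R * C
Step 2: tau = 5100 * 2.3 fF = 5100 * 2.3e-15 F
Step 3: tau = 1.173e-11 s = 11.73 ps

11.73


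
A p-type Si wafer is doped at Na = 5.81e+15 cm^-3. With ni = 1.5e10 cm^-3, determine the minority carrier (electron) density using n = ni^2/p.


Step 1: Majority hole concentration p ≈ Na = 5.81e+15 cm^-3
Step 2: n = ni^2 / Na = (1.5e10)^2 / 5.81e+15
Step 3: n = 3.87e+04 cm^-3

3.87e+04


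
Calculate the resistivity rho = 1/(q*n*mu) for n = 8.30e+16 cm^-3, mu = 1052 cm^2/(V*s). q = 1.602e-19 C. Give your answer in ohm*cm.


Step 1: sigma = q * n * mu = 1.602e-19 * 8.30e+16 * 1052 = 1.39880e+01 S/cm
Step 2: rho = 1 / sigma = 1 / 1.39880e+01 = 0.07149 ohm*cm

0.07149


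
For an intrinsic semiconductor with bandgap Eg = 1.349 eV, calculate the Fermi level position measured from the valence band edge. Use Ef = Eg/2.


Step 1: For an intrinsic semiconductor, the Fermi level sits at midgap.
Step 2: Ef = Eg / 2 = 1.349 / 2 = 0.6745 eV

0.6745


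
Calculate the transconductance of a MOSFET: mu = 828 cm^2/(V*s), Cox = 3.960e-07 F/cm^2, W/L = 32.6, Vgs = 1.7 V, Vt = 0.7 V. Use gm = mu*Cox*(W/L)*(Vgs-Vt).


Step 1: Vov = Vgs - Vt = 1.7 - 0.7 = 1.0 V
Step 2: gm = mu * Cox * (W/L) * Vov
Step 3: gm = 828 * 3.960e-07 * 32.6 * 1.0 = 1.07e-02 S

1.07e-02


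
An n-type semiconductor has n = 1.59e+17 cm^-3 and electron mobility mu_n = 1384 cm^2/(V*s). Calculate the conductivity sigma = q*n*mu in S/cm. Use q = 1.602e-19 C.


Step 1: sigma = q * n * mu
Step 2: sigma = 1.602e-19 * 1.59e+17 * 1384
Step 3: sigma = 3.525e+01 S/cm

3.525e+01


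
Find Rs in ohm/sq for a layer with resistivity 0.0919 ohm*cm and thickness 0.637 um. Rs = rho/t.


Step 1: Convert thickness to cm: t = 0.637 um = 6.3700e-05 cm
Step 2: Rs = rho / t = 0.0919 / 6.3700e-05
Step 3: Rs = 1442.7 ohm/sq

1442.7


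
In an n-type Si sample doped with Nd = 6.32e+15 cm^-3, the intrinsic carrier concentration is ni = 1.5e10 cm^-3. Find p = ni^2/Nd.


Step 1: Since Nd >> ni, n ≈ Nd = 6.32e+15 cm^-3
Step 2: p = ni^2 / n = (1.5e10)^2 / 6.32e+15
Step 3: p = 2.25e20 / 6.32e+15 = 3.56e+04 cm^-3

3.56e+04


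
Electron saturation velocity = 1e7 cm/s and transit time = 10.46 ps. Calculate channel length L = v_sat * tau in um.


Step 1: tau in seconds = 10.46 ps * 1e-12 = 1.0460e-11 s
Step 2: L = v_sat * tau = 1e7 * 1.0460e-11 = 1.0460e-04 cm
Step 3: L in um = 1.0460e-04 * 1e4 = 1.046 um

1.046


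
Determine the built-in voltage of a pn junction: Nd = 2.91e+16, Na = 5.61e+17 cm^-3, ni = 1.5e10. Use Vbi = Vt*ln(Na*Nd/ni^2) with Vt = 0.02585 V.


Step 1: Compute Na*Nd/ni^2 = 5.61e+17 * 2.91e+16 / (1.5e10)^2 = 7.2556e+13
Step 2: ln(7.2556e+13) = 31.9154
Step 3: Vbi = 0.02585 * 31.9154 = 0.825 V

0.825


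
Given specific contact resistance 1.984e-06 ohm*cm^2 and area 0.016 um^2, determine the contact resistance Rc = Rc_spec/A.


Step 1: Convert area to cm^2: 0.016 um^2 = 1.6000e-10 cm^2
Step 2: Rc = Rc_spec / A = 1.984e-06 / 1.6000e-10
Step 3: Rc = 1.24e+04 ohms

1.24e+04


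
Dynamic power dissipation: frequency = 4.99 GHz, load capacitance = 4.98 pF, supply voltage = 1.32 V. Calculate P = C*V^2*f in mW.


Step 1: V^2 = 1.32^2 = 1.7424 V^2
Step 2: P = C*V^2*f = 4.98e-12 F * 1.7424 * 4.99e9 Hz
Step 3: P = 4.329898848e-02 W
Step 4: P = 43.299 mW

43.299


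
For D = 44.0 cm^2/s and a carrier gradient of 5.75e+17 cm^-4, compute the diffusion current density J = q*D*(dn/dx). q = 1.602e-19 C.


Step 1: J = q * D * (dn/dx)
Step 2: J = 1.602e-19 * 44.0 * 5.75e+17
Step 3: J = 4.05e+00 A/cm^2

4.05e+00


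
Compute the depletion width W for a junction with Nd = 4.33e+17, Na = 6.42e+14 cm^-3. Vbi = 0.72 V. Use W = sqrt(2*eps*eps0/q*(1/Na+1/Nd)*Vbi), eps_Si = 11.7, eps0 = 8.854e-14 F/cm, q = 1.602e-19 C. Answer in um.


Step 1: 1/Na + 1/Nd = 1/6.42e+14 + 1/4.33e+17 = 1.55994e-15
Step 2: 2*eps*eps0/q = 2*11.7*8.854e-14/1.602e-19 = 1.293281e+07
Step 3: W^2 = 1.293281e+07 * 1.55994e-15 * 0.72 = 1.45256e-08
Step 4: W = sqrt(1.45256e-08) = 1.205e-04 cm = 1.205 um

1.205


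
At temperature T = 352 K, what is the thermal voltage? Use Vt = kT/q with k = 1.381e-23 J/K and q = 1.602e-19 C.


Step 1: kT = 1.381e-23 * 352 = 4.86112e-21 J
Step 2: Vt = kT/q = 4.86112e-21 / 1.602e-19
Step 3: Vt = 0.03034 V

0.03034


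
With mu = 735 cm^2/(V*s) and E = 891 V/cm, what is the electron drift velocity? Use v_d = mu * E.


Step 1: v_d = mu * E
Step 2: v_d = 735 * 891 = 654885
Step 3: v_d = 6.55e+05 cm/s

6.55e+05


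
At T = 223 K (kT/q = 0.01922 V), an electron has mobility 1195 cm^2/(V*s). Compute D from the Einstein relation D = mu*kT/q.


Step 1: D = mu * (kT/q)
Step 2: D = 1195 * 0.01922
Step 3: D = 22.97 cm^2/s

22.97


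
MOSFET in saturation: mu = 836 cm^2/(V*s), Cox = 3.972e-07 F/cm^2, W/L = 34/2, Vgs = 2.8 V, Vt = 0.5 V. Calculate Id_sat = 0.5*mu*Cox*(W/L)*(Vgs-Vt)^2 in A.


Step 1: Overdrive voltage Vov = Vgs - Vt = 2.8 - 0.5 = 2.3 V
Step 2: W/L = 34/2 = 17
Step 3: Id = 0.5 * 836 * 3.972e-07 * 17 * 2.3^2
Step 4: Id = 1.49e-02 A

1.49e-02


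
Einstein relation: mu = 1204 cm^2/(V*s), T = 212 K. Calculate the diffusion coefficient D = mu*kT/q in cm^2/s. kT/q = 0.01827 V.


Step 1: D = mu * (kT/q)
Step 2: D = 1204 * 0.01827
Step 3: D = 22.0 cm^2/s

22.0


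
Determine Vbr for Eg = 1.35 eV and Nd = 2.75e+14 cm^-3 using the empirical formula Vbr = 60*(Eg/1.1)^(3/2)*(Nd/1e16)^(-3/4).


Step 1: Eg/1.1 = 1.35/1.1 = 1.227273
Step 2: (Eg/1.1)^1.5 = 1.227273^1.5 = 1.359602
Step 3: (Nd/1e16)^(-0.75) = (0.0275)^(-0.75) = 14.808139
Step 4: Vbr = 60 * 1.359602 * 14.808139 = 1208.0 V

1208.0


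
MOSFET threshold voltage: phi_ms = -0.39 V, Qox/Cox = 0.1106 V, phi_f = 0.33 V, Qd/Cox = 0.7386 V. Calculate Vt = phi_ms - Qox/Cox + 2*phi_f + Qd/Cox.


Step 1: Vt = phi_ms - Qox/Cox + 2*phi_f + Qd/Cox
Step 2: Vt = -0.39 - 0.1106 + 2*0.33 + 0.7386
Step 3: Vt = -0.39 - 0.1106 + 0.66 + 0.7386
Step 4: Vt = 0.898 V

0.898


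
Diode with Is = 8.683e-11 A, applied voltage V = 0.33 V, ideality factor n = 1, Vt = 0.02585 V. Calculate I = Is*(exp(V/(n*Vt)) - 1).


Step 1: V/(n*Vt) = 0.33/(1*0.02585) = 12.7660
Step 2: exp(12.7660) = 3.5011e+05
Step 3: I = 8.683e-11 * (3.5011e+05 - 1) = 3.04e-05 A

3.04e-05


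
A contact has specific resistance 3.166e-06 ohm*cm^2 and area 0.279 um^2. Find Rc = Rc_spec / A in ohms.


Step 1: Convert area to cm^2: 0.279 um^2 = 2.7900e-09 cm^2
Step 2: Rc = Rc_spec / A = 3.166e-06 / 2.7900e-09
Step 3: Rc = 1.13e+03 ohms

1.13e+03


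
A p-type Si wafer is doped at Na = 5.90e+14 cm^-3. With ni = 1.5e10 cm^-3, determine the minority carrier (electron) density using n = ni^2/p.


Step 1: Majority hole concentration p ≈ Na = 5.90e+14 cm^-3
Step 2: n = ni^2 / Na = (1.5e10)^2 / 5.90e+14
Step 3: n = 3.81e+05 cm^-3

3.81e+05


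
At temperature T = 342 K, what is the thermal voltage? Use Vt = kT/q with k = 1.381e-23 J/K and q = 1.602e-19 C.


Step 1: kT = 1.381e-23 * 342 = 4.72302e-21 J
Step 2: Vt = kT/q = 4.72302e-21 / 1.602e-19
Step 3: Vt = 0.02948 V

0.02948


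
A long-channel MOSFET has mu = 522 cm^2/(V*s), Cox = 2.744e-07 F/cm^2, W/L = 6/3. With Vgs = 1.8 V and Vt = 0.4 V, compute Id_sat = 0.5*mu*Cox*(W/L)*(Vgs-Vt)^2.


Step 1: Overdrive voltage Vov = Vgs - Vt = 1.8 - 0.4 = 1.4 V
Step 2: W/L = 6/3 = 2
Step 3: Id = 0.5 * 522 * 2.744e-07 * 2 * 1.4^2
Step 4: Id = 2.81e-04 A

2.81e-04


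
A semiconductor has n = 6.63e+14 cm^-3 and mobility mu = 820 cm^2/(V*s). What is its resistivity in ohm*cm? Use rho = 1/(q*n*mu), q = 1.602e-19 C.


Step 1: sigma = q * n * mu = 1.602e-19 * 6.63e+14 * 820 = 8.70943e-02 S/cm
Step 2: rho = 1 / sigma = 1 / 8.70943e-02 = 11.48 ohm*cm

11.48


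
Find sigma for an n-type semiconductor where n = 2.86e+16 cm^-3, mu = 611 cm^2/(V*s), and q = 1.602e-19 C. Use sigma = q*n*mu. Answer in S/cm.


Step 1: sigma = q * n * mu
Step 2: sigma = 1.602e-19 * 2.86e+16 * 611
Step 3: sigma = 2.799e+00 S/cm

2.799e+00


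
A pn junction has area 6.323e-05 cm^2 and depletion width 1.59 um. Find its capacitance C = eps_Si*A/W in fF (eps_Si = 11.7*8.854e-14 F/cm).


Step 1: eps_Si = 11.7 * 8.854e-14 = 1.035918e-12 F/cm
Step 2: W in cm = 1.59 * 1e-4 = 1.59e-04 cm
Step 3: C = 1.035918e-12 * 6.323e-05 / 1.59e-04 = 4.119566e-13 F
Step 4: C = 411.96 fF

411.96


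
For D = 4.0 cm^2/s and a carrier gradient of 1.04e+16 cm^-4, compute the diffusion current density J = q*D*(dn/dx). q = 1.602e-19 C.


Step 1: J = q * D * (dn/dx)
Step 2: J = 1.602e-19 * 4.0 * 1.04e+16
Step 3: J = 6.66e-03 A/cm^2

6.66e-03


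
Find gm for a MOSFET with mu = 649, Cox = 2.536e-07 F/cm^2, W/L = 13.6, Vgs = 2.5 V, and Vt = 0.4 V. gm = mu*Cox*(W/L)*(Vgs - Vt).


Step 1: Vov = Vgs - Vt = 2.5 - 0.4 = 2.1 V
Step 2: gm = mu * Cox * (W/L) * Vov
Step 3: gm = 649 * 2.536e-07 * 13.6 * 2.1 = 4.70e-03 S

4.70e-03


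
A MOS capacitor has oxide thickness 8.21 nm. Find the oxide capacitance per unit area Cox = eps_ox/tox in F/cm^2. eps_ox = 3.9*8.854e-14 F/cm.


Step 1: eps_ox = 3.9 * 8.854e-14 = 3.45306e-13 F/cm
Step 2: tox in cm = 8.21 nm * 1e-7 = 8.2100e-07 cm
Step 3: Cox = 3.45306e-13 / 8.2100e-07 = 4.21e-07 F/cm^2

4.21e-07


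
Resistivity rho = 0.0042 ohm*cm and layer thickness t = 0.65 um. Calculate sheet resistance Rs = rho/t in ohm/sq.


Step 1: Convert thickness to cm: t = 0.65 um = 6.5000e-05 cm
Step 2: Rs = rho / t = 0.0042 / 6.5000e-05
Step 3: Rs = 64.6 ohm/sq

64.6


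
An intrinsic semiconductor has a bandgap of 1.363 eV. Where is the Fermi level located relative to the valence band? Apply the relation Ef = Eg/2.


Step 1: For an intrinsic semiconductor, the Fermi level sits at midgap.
Step 2: Ef = Eg / 2 = 1.363 / 2 = 0.6815 eV

0.6815


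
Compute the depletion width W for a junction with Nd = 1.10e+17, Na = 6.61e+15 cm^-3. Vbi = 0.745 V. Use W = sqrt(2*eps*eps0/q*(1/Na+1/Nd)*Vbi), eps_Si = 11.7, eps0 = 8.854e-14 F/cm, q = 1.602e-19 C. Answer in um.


Step 1: 1/Na + 1/Nd = 1/6.61e+15 + 1/1.10e+17 = 1.60377e-16
Step 2: 2*eps*eps0/q = 2*11.7*8.854e-14/1.602e-19 = 1.293281e+07
Step 3: W^2 = 1.293281e+07 * 1.60377e-16 * 0.745 = 1.54522e-09
Step 4: W = sqrt(1.54522e-09) = 3.931e-05 cm = 0.3931 um

0.3931


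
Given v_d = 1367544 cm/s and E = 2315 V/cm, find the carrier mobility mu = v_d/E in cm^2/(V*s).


Step 1: mu = v_d / E
Step 2: mu = 1367544 / 2315
Step 3: mu = 590.73 cm^2/(V*s)

590.73


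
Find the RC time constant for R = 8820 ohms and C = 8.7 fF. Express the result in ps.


Step 1: tau = R * C
Step 2: tau = 8820 * 8.7 fF = 8820 * 8.7e-15 F
Step 3: tau = 7.6734e-11 s = 76.734 ps

76.734


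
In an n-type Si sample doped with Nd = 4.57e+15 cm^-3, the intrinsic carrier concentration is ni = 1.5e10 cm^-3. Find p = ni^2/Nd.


Step 1: Since Nd >> ni, n ≈ Nd = 4.57e+15 cm^-3
Step 2: p = ni^2 / n = (1.5e10)^2 / 4.57e+15
Step 3: p = 2.25e20 / 4.57e+15 = 4.92e+04 cm^-3

4.92e+04


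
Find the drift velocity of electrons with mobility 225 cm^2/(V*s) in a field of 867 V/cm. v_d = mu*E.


Step 1: v_d = mu * E
Step 2: v_d = 225 * 867 = 195075
Step 3: v_d = 1.95e+05 cm/s

1.95e+05


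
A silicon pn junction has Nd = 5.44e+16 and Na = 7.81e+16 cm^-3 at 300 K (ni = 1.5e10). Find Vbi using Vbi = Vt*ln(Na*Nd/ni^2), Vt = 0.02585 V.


Step 1: Compute Na*Nd/ni^2 = 7.81e+16 * 5.44e+16 / (1.5e10)^2 = 1.8883e+13
Step 2: ln(1.8883e+13) = 30.5693
Step 3: Vbi = 0.02585 * 30.5693 = 0.79 V

0.79


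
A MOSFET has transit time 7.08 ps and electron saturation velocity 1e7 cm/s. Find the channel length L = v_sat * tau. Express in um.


Step 1: tau in seconds = 7.08 ps * 1e-12 = 7.0800e-12 s
Step 2: L = v_sat * tau = 1e7 * 7.0800e-12 = 7.0800e-05 cm
Step 3: L in um = 7.0800e-05 * 1e4 = 0.708 um

0.708


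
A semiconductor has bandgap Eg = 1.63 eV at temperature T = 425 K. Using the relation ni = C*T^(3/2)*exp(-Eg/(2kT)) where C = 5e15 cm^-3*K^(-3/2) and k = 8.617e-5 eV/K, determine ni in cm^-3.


Step 1: Compute kT = 8.617e-5 * 425 = 0.03662225 eV
Step 2: Exponent = -Eg/(2kT) = -1.63/(2*0.03662225) = -22.25423
Step 3: T^(3/2) = 425^1.5 = 8761.60
Step 4: ni = 5e15 * 8761.60 * exp(-22.25423) = 9.48e+09 cm^-3

9.48e+09


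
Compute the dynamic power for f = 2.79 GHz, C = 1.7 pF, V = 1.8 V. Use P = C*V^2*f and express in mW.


Step 1: V^2 = 1.8^2 = 3.24 V^2
Step 2: P = C*V^2*f = 1.7e-12 F * 3.24 * 2.79e9 Hz
Step 3: P = 1.536732e-02 W
Step 4: P = 15.367 mW

15.367


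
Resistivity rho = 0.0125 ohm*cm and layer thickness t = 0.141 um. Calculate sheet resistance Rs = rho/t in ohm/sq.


Step 1: Convert thickness to cm: t = 0.141 um = 1.4100e-05 cm
Step 2: Rs = rho / t = 0.0125 / 1.4100e-05
Step 3: Rs = 886.5 ohm/sq

886.5


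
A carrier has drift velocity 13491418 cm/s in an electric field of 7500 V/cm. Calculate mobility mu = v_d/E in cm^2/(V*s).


Step 1: mu = v_d / E
Step 2: mu = 13491418 / 7500
Step 3: mu = 1798.86 cm^2/(V*s)

1798.86


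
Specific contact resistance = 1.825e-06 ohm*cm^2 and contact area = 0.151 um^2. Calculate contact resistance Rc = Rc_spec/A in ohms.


Step 1: Convert area to cm^2: 0.151 um^2 = 1.5100e-09 cm^2
Step 2: Rc = Rc_spec / A = 1.825e-06 / 1.5100e-09
Step 3: Rc = 1.21e+03 ohms

1.21e+03


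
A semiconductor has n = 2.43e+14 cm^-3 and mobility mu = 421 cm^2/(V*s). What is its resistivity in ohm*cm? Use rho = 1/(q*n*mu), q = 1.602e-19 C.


Step 1: sigma = q * n * mu = 1.602e-19 * 2.43e+14 * 421 = 1.63889e-02 S/cm
Step 2: rho = 1 / sigma = 1 / 1.63889e-02 = 61.02 ohm*cm

61.02


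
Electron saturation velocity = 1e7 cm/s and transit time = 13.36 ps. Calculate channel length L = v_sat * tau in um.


Step 1: tau in seconds = 13.36 ps * 1e-12 = 1.3360e-11 s
Step 2: L = v_sat * tau = 1e7 * 1.3360e-11 = 1.3360e-04 cm
Step 3: L in um = 1.3360e-04 * 1e4 = 1.336 um

1.336


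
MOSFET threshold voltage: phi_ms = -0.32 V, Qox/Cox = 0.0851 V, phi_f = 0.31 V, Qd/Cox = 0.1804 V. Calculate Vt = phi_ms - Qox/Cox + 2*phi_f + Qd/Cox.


Step 1: Vt = phi_ms - Qox/Cox + 2*phi_f + Qd/Cox
Step 2: Vt = -0.32 - 0.0851 + 2*0.31 + 0.1804
Step 3: Vt = -0.32 - 0.0851 + 0.62 + 0.1804
Step 4: Vt = 0.3953 V

0.3953


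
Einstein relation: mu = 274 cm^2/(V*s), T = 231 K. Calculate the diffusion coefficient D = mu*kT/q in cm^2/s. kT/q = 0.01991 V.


Step 1: D = mu * (kT/q)
Step 2: D = 274 * 0.01991
Step 3: D = 5.46 cm^2/s

5.46


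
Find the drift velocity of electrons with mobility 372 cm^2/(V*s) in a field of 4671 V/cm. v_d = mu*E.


Step 1: v_d = mu * E
Step 2: v_d = 372 * 4671 = 1737612
Step 3: v_d = 1.74e+06 cm/s

1.74e+06


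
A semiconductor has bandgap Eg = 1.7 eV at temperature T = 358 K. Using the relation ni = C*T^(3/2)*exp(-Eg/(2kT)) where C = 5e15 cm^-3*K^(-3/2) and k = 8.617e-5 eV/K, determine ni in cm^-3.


Step 1: Compute kT = 8.617e-5 * 358 = 0.03084886 eV
Step 2: Exponent = -Eg/(2kT) = -1.7/(2*0.03084886) = -27.55369
Step 3: T^(3/2) = 358^1.5 = 6773.68
Step 4: ni = 5e15 * 6773.68 * exp(-27.55369) = 3.66e+07 cm^-3

3.66e+07


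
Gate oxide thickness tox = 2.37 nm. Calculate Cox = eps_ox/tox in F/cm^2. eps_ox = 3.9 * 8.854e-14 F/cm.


Step 1: eps_ox = 3.9 * 8.854e-14 = 3.45306e-13 F/cm
Step 2: tox in cm = 2.37 nm * 1e-7 = 2.3700e-07 cm
Step 3: Cox = 3.45306e-13 / 2.3700e-07 = 1.46e-06 F/cm^2

1.46e-06


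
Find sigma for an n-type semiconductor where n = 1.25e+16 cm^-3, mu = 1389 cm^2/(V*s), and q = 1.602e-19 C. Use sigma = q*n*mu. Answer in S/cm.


Step 1: sigma = q * n * mu
Step 2: sigma = 1.602e-19 * 1.25e+16 * 1389
Step 3: sigma = 2.781e+00 S/cm

2.781e+00


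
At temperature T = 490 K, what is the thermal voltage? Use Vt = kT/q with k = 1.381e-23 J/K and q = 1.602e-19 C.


Step 1: kT = 1.381e-23 * 490 = 6.7669e-21 J
Step 2: Vt = kT/q = 6.7669e-21 / 1.602e-19
Step 3: Vt = 0.04224 V

0.04224


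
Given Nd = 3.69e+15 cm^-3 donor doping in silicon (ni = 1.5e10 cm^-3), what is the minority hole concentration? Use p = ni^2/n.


Step 1: Since Nd >> ni, n ≈ Nd = 3.69e+15 cm^-3
Step 2: p = ni^2 / n = (1.5e10)^2 / 3.69e+15
Step 3: p = 2.25e20 / 3.69e+15 = 6.10e+04 cm^-3

6.10e+04


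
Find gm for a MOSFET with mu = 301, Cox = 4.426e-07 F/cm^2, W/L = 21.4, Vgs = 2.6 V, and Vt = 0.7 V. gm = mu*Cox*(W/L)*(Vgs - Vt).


Step 1: Vov = Vgs - Vt = 2.6 - 0.7 = 1.9 V
Step 2: gm = mu * Cox * (W/L) * Vov
Step 3: gm = 301 * 4.426e-07 * 21.4 * 1.9 = 5.42e-03 S

5.42e-03


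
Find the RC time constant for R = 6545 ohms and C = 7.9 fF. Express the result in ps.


Step 1: tau = R * C
Step 2: tau = 6545 * 7.9 fF = 6545 * 7.9e-15 F
Step 3: tau = 5.17055e-11 s = 51.7055 ps

51.7055


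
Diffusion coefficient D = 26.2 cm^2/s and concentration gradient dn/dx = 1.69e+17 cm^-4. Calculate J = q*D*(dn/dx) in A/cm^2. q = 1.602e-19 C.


Step 1: J = q * D * (dn/dx)
Step 2: J = 1.602e-19 * 26.2 * 1.69e+17
Step 3: J = 7.09e-01 A/cm^2

7.09e-01


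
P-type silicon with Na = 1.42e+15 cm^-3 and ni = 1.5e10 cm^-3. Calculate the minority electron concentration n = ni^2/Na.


Step 1: Majority hole concentration p ≈ Na = 1.42e+15 cm^-3
Step 2: n = ni^2 / Na = (1.5e10)^2 / 1.42e+15
Step 3: n = 1.58e+05 cm^-3

1.58e+05


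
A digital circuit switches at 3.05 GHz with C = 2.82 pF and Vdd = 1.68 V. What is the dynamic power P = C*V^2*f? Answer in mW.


Step 1: V^2 = 1.68^2 = 2.8224 V^2
Step 2: P = C*V^2*f = 2.82e-12 F * 2.8224 * 3.05e9 Hz
Step 3: P = 2.42754624e-02 W
Step 4: P = 24.275 mW

24.275


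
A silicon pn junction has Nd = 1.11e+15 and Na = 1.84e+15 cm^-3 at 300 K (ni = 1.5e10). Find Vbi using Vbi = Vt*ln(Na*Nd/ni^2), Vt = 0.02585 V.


Step 1: Compute Na*Nd/ni^2 = 1.84e+15 * 1.11e+15 / (1.5e10)^2 = 9.0773e+09
Step 2: ln(9.0773e+09) = 22.9290
Step 3: Vbi = 0.02585 * 22.9290 = 0.593 V

0.593


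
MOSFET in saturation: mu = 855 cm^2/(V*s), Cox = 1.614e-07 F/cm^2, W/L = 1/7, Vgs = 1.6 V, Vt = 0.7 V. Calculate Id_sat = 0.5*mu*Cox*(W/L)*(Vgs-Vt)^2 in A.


Step 1: Overdrive voltage Vov = Vgs - Vt = 1.6 - 0.7 = 0.9 V
Step 2: W/L = 1/7 = 0.142857
Step 3: Id = 0.5 * 855 * 1.614e-07 * 0.142857 * 0.9^2
Step 4: Id = 7.98e-06 A

7.98e-06


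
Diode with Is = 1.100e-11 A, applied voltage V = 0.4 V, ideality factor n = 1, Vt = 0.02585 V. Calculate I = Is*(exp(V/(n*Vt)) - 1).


Step 1: V/(n*Vt) = 0.4/(1*0.02585) = 15.4739
Step 2: exp(15.4739) = 5.2508e+06
Step 3: I = 1.100e-11 * (5.2508e+06 - 1) = 5.78e-05 A

5.78e-05


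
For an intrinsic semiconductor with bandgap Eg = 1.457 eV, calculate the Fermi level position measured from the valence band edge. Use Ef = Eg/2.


Step 1: For an intrinsic semiconductor, the Fermi level sits at midgap.
Step 2: Ef = Eg / 2 = 1.457 / 2 = 0.7285 eV

0.7285


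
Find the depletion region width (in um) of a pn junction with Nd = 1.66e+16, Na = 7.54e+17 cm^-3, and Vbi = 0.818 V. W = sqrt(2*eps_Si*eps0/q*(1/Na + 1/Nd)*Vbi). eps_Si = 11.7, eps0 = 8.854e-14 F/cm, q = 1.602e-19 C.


Step 1: 1/Na + 1/Nd = 1/7.54e+17 + 1/1.66e+16 = 6.15672e-17
Step 2: 2*eps*eps0/q = 2*11.7*8.854e-14/1.602e-19 = 1.293281e+07
Step 3: W^2 = 1.293281e+07 * 6.15672e-17 * 0.818 = 6.51322e-10
Step 4: W = sqrt(6.51322e-10) = 2.552e-05 cm = 0.2552 um

0.2552


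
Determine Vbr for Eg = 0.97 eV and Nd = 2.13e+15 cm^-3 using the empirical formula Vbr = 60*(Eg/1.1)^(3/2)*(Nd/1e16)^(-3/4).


Step 1: Eg/1.1 = 0.97/1.1 = 0.881818
Step 2: (Eg/1.1)^1.5 = 0.881818^1.5 = 0.828073
Step 3: (Nd/1e16)^(-0.75) = (0.213)^(-0.75) = 3.189446
Step 4: Vbr = 60 * 0.828073 * 3.189446 = 158.5 V

158.5


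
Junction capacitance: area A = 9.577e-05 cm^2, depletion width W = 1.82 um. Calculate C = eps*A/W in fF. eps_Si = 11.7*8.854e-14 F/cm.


Step 1: eps_Si = 11.7 * 8.854e-14 = 1.035918e-12 F/cm
Step 2: W in cm = 1.82 * 1e-4 = 1.82e-04 cm
Step 3: C = 1.035918e-12 * 9.577e-05 / 1.82e-04 = 5.451092e-13 F
Step 4: C = 545.11 fF

545.11


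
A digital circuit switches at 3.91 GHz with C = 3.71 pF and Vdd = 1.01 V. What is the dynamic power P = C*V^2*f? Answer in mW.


Step 1: V^2 = 1.01^2 = 1.0201 V^2
Step 2: P = C*V^2*f = 3.71e-12 F * 1.0201 * 3.91e9 Hz
Step 3: P = 1.479767261e-02 W
Step 4: P = 14.798 mW

14.798


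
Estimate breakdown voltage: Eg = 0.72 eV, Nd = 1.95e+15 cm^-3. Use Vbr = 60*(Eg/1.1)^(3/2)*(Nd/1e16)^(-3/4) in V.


Step 1: Eg/1.1 = 0.72/1.1 = 0.654545
Step 2: (Eg/1.1)^1.5 = 0.654545^1.5 = 0.529553
Step 3: (Nd/1e16)^(-0.75) = (0.195)^(-0.75) = 3.407800
Step 4: Vbr = 60 * 0.529553 * 3.407800 = 108.3 V

108.3


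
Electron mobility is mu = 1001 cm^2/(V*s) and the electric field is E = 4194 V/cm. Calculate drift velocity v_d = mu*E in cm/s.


Step 1: v_d = mu * E
Step 2: v_d = 1001 * 4194 = 4198194
Step 3: v_d = 4.20e+06 cm/s

4.20e+06


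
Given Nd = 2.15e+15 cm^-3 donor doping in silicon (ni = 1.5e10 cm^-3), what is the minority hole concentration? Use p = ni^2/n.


Step 1: Since Nd >> ni, n ≈ Nd = 2.15e+15 cm^-3
Step 2: p = ni^2 / n = (1.5e10)^2 / 2.15e+15
Step 3: p = 2.25e20 / 2.15e+15 = 1.05e+05 cm^-3

1.05e+05


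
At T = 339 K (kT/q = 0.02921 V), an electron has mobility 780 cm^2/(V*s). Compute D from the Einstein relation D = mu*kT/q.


Step 1: D = mu * (kT/q)
Step 2: D = 780 * 0.02921
Step 3: D = 22.78 cm^2/s

22.78


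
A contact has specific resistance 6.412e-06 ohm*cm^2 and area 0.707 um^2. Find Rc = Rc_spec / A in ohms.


Step 1: Convert area to cm^2: 0.707 um^2 = 7.0700e-09 cm^2
Step 2: Rc = Rc_spec / A = 6.412e-06 / 7.0700e-09
Step 3: Rc = 9.07e+02 ohms

9.07e+02


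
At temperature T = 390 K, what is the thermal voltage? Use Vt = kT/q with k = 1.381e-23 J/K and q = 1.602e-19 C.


Step 1: kT = 1.381e-23 * 390 = 5.3859e-21 J
Step 2: Vt = kT/q = 5.3859e-21 / 1.602e-19
Step 3: Vt = 0.03362 V

0.03362


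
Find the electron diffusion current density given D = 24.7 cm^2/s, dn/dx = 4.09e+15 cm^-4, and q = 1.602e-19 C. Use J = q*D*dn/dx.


Step 1: J = q * D * (dn/dx)
Step 2: J = 1.602e-19 * 24.7 * 4.09e+15
Step 3: J = 1.62e-02 A/cm^2

1.62e-02


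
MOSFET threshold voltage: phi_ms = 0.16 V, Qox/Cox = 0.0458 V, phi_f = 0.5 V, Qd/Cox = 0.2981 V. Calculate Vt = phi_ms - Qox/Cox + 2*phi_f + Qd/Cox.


Step 1: Vt = phi_ms - Qox/Cox + 2*phi_f + Qd/Cox
Step 2: Vt = 0.16 - 0.0458 + 2*0.5 + 0.2981
Step 3: Vt = 0.16 - 0.0458 + 1.0 + 0.2981
Step 4: Vt = 1.4123 V

1.4123


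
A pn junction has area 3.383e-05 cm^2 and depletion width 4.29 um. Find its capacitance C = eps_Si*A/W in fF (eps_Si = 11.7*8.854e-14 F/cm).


Step 1: eps_Si = 11.7 * 8.854e-14 = 1.035918e-12 F/cm
Step 2: W in cm = 4.29 * 1e-4 = 4.29e-04 cm
Step 3: C = 1.035918e-12 * 3.383e-05 / 4.29e-04 = 8.169022e-14 F
Step 4: C = 81.69 fF

81.69


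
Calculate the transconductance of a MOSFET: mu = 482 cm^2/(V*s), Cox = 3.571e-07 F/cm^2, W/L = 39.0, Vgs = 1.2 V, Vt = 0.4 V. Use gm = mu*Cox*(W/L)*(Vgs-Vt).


Step 1: Vov = Vgs - Vt = 1.2 - 0.4 = 0.8 V
Step 2: gm = mu * Cox * (W/L) * Vov
Step 3: gm = 482 * 3.571e-07 * 39.0 * 0.8 = 5.37e-03 S

5.37e-03


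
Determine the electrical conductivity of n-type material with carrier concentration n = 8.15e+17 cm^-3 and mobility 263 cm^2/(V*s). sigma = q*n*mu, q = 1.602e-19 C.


Step 1: sigma = q * n * mu
Step 2: sigma = 1.602e-19 * 8.15e+17 * 263
Step 3: sigma = 3.434e+01 S/cm

3.434e+01


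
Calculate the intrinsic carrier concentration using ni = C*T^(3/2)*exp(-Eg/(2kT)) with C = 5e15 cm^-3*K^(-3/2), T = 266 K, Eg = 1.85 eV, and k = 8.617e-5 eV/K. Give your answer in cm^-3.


Step 1: Compute kT = 8.617e-5 * 266 = 0.02292122 eV
Step 2: Exponent = -Eg/(2kT) = -1.85/(2*0.02292122) = -40.35562
Step 3: T^(3/2) = 266^1.5 = 4338.33
Step 4: ni = 5e15 * 4338.33 * exp(-40.35562) = 6.46e+01 cm^-3

6.46e+01


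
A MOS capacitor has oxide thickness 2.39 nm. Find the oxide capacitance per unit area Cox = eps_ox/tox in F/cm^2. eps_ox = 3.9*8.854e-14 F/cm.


Step 1: eps_ox = 3.9 * 8.854e-14 = 3.45306e-13 F/cm
Step 2: tox in cm = 2.39 nm * 1e-7 = 2.3900e-07 cm
Step 3: Cox = 3.45306e-13 / 2.3900e-07 = 1.44e-06 F/cm^2

1.44e-06


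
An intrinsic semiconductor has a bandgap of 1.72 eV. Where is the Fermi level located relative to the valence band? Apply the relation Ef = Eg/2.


Step 1: For an intrinsic semiconductor, the Fermi level sits at midgap.
Step 2: Ef = Eg / 2 = 1.72 / 2 = 0.86 eV

0.86


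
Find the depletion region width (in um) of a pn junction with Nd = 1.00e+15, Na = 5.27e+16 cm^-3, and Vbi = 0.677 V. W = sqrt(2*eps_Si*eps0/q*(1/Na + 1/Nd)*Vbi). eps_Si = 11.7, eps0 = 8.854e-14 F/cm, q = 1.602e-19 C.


Step 1: 1/Na + 1/Nd = 1/5.27e+16 + 1/1.00e+15 = 1.01898e-15
Step 2: 2*eps*eps0/q = 2*11.7*8.854e-14/1.602e-19 = 1.293281e+07
Step 3: W^2 = 1.293281e+07 * 1.01898e-15 * 0.677 = 8.92169e-09
Step 4: W = sqrt(8.92169e-09) = 9.445e-05 cm = 0.9445 um

0.9445


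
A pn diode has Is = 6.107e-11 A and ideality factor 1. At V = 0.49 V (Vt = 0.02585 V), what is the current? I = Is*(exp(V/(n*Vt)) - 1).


Step 1: V/(n*Vt) = 0.49/(1*0.02585) = 18.9555
Step 2: exp(18.9555) = 1.7071e+08
Step 3: I = 6.107e-11 * (1.7071e+08 - 1) = 1.04e-02 A

1.04e-02


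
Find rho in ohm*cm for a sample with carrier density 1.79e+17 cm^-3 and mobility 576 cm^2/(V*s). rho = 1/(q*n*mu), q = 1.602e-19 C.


Step 1: sigma = q * n * mu = 1.602e-19 * 1.79e+17 * 576 = 1.65173e+01 S/cm
Step 2: rho = 1 / sigma = 1 / 1.65173e+01 = 0.06054 ohm*cm

0.06054


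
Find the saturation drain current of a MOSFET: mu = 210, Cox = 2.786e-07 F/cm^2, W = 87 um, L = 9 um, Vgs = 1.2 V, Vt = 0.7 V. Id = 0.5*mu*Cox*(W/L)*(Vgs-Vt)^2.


Step 1: Overdrive voltage Vov = Vgs - Vt = 1.2 - 0.7 = 0.5 V
Step 2: W/L = 87/9 = 9.66667
Step 3: Id = 0.5 * 210 * 2.786e-07 * 9.66667 * 0.5^2
Step 4: Id = 7.07e-05 A

7.07e-05


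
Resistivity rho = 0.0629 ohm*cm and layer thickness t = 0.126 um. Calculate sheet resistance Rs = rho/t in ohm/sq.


Step 1: Convert thickness to cm: t = 0.126 um = 1.2600e-05 cm
Step 2: Rs = rho / t = 0.0629 / 1.2600e-05
Step 3: Rs = 4992.1 ohm/sq

4992.1


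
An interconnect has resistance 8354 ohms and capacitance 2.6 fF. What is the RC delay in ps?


Step 1: tau = R * C
Step 2: tau = 8354 * 2.6 fF = 8354 * 2.6e-15 F
Step 3: tau = 2.17204e-11 s = 21.7204 ps

21.7204


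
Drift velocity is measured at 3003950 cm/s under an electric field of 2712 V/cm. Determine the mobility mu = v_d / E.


Step 1: mu = v_d / E
Step 2: mu = 3003950 / 2712
Step 3: mu = 1107.65 cm^2/(V*s)

1107.65


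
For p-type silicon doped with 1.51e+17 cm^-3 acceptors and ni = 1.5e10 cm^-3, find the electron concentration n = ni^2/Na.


Step 1: Majority hole concentration p ≈ Na = 1.51e+17 cm^-3
Step 2: n = ni^2 / Na = (1.5e10)^2 / 1.51e+17
Step 3: n = 1.49e+03 cm^-3

1.49e+03


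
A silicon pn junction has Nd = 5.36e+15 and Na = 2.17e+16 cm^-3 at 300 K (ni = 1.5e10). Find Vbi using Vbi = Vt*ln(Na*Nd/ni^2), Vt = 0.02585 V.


Step 1: Compute Na*Nd/ni^2 = 2.17e+16 * 5.36e+15 / (1.5e10)^2 = 5.1694e+11
Step 2: ln(5.1694e+11) = 26.9712
Step 3: Vbi = 0.02585 * 26.9712 = 0.697 V

0.697


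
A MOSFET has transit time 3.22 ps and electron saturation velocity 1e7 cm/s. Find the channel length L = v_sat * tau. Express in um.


Step 1: tau in seconds = 3.22 ps * 1e-12 = 3.2200e-12 s
Step 2: L = v_sat * tau = 1e7 * 3.2200e-12 = 3.2200e-05 cm
Step 3: L in um = 3.2200e-05 * 1e4 = 0.322 um

0.322


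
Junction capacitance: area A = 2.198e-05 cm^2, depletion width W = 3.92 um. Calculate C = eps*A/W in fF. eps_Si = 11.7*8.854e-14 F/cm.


Step 1: eps_Si = 11.7 * 8.854e-14 = 1.035918e-12 F/cm
Step 2: W in cm = 3.92 * 1e-4 = 3.92e-04 cm
Step 3: C = 1.035918e-12 * 2.198e-05 / 3.92e-04 = 5.808540e-14 F
Step 4: C = 58.09 fF

58.09


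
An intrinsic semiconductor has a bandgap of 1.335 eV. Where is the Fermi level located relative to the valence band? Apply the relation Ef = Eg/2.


Step 1: For an intrinsic semiconductor, the Fermi level sits at midgap.
Step 2: Ef = Eg / 2 = 1.335 / 2 = 0.6675 eV

0.6675


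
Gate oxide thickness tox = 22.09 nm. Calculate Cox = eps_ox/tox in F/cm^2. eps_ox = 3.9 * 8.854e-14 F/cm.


Step 1: eps_ox = 3.9 * 8.854e-14 = 3.45306e-13 F/cm
Step 2: tox in cm = 22.09 nm * 1e-7 = 2.2090e-06 cm
Step 3: Cox = 3.45306e-13 / 2.2090e-06 = 1.56e-07 F/cm^2

1.56e-07


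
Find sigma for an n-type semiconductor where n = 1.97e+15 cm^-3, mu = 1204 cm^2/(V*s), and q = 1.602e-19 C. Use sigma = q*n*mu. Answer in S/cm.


Step 1: sigma = q * n * mu
Step 2: sigma = 1.602e-19 * 1.97e+15 * 1204
Step 3: sigma = 3.800e-01 S/cm

3.800e-01


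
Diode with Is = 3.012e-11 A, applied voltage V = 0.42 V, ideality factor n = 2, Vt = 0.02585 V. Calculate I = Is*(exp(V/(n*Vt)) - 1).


Step 1: V/(n*Vt) = 0.42/(2*0.02585) = 8.1238
Step 2: exp(8.1238) = 3.3738e+03
Step 3: I = 3.012e-11 * (3.3738e+03 - 1) = 1.02e-07 A

1.02e-07


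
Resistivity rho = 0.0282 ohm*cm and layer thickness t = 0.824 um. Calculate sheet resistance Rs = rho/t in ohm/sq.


Step 1: Convert thickness to cm: t = 0.824 um = 8.2400e-05 cm
Step 2: Rs = rho / t = 0.0282 / 8.2400e-05
Step 3: Rs = 342.2 ohm/sq

342.2


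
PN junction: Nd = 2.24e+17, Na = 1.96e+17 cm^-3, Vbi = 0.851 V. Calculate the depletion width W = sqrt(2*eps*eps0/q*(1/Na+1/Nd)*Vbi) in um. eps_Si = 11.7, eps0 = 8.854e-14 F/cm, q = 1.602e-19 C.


Step 1: 1/Na + 1/Nd = 1/1.96e+17 + 1/2.24e+17 = 9.56633e-18
Step 2: 2*eps*eps0/q = 2*11.7*8.854e-14/1.602e-19 = 1.293281e+07
Step 3: W^2 = 1.293281e+07 * 9.56633e-18 * 0.851 = 1.05285e-10
Step 4: W = sqrt(1.05285e-10) = 1.026e-05 cm = 0.1026 um

0.1026


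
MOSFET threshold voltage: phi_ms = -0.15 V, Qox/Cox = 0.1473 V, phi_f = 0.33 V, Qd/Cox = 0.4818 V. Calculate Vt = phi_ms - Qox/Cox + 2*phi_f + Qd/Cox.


Step 1: Vt = phi_ms - Qox/Cox + 2*phi_f + Qd/Cox
Step 2: Vt = -0.15 - 0.1473 + 2*0.33 + 0.4818
Step 3: Vt = -0.15 - 0.1473 + 0.66 + 0.4818
Step 4: Vt = 0.8445 V

0.8445


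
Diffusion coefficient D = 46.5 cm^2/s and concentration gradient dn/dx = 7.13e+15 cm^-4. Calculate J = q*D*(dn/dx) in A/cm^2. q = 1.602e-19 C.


Step 1: J = q * D * (dn/dx)
Step 2: J = 1.602e-19 * 46.5 * 7.13e+15
Step 3: J = 5.31e-02 A/cm^2

5.31e-02


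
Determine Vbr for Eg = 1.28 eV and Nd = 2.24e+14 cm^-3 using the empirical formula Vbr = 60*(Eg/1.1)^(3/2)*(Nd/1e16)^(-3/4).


Step 1: Eg/1.1 = 1.28/1.1 = 1.163636
Step 2: (Eg/1.1)^1.5 = 1.163636^1.5 = 1.255237
Step 3: (Nd/1e16)^(-0.75) = (0.0224)^(-0.75) = 17.270861
Step 4: Vbr = 60 * 1.255237 * 17.270861 = 1300.7 V

1300.7


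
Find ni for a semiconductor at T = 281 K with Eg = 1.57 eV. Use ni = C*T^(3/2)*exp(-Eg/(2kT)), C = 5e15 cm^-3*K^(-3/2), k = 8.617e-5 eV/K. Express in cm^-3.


Step 1: Compute kT = 8.617e-5 * 281 = 0.02421377 eV
Step 2: Exponent = -Eg/(2kT) = -1.57/(2*0.02421377) = -32.41957
Step 3: T^(3/2) = 281^1.5 = 4710.42
Step 4: ni = 5e15 * 4710.42 * exp(-32.41957) = 1.96e+05 cm^-3

1.96e+05


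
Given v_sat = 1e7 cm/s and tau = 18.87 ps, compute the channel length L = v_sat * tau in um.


Step 1: tau in seconds = 18.87 ps * 1e-12 = 1.8870e-11 s
Step 2: L = v_sat * tau = 1e7 * 1.8870e-11 = 1.8870e-04 cm
Step 3: L in um = 1.8870e-04 * 1e4 = 1.887 um

1.887


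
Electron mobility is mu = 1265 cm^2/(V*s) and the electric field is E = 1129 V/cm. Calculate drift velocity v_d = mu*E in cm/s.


Step 1: v_d = mu * E
Step 2: v_d = 1265 * 1129 = 1428185
Step 3: v_d = 1.43e+06 cm/s

1.43e+06


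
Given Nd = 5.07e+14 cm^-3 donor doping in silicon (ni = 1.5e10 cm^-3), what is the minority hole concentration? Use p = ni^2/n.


Step 1: Since Nd >> ni, n ≈ Nd = 5.07e+14 cm^-3
Step 2: p = ni^2 / n = (1.5e10)^2 / 5.07e+14
Step 3: p = 2.25e20 / 5.07e+14 = 4.44e+05 cm^-3

4.44e+05


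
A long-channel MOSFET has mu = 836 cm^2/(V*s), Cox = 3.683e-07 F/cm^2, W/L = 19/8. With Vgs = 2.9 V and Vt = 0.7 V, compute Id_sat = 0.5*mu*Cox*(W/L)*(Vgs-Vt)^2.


Step 1: Overdrive voltage Vov = Vgs - Vt = 2.9 - 0.7 = 2.2 V
Step 2: W/L = 19/8 = 2.375
Step 3: Id = 0.5 * 836 * 3.683e-07 * 2.375 * 2.2^2
Step 4: Id = 1.77e-03 A

1.77e-03


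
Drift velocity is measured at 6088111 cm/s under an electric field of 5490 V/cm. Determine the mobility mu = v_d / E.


Step 1: mu = v_d / E
Step 2: mu = 6088111 / 5490
Step 3: mu = 1108.95 cm^2/(V*s)

1108.95


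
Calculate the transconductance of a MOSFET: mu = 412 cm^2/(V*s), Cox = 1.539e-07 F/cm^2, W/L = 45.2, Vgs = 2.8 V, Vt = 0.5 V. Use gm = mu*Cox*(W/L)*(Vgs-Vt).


Step 1: Vov = Vgs - Vt = 2.8 - 0.5 = 2.3 V
Step 2: gm = mu * Cox * (W/L) * Vov
Step 3: gm = 412 * 1.539e-07 * 45.2 * 2.3 = 6.59e-03 S

6.59e-03


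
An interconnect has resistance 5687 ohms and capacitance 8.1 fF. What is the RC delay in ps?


Step 1: tau = R * C
Step 2: tau = 5687 * 8.1 fF = 5687 * 8.1e-15 F
Step 3: tau = 4.60647e-11 s = 46.0647 ps

46.0647


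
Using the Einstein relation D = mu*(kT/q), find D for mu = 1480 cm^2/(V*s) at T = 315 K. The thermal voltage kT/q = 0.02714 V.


Step 1: D = mu * (kT/q)
Step 2: D = 1480 * 0.02714
Step 3: D = 40.17 cm^2/s

40.17


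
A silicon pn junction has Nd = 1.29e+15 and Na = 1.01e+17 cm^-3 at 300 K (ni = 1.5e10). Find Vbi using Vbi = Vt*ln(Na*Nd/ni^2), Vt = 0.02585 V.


Step 1: Compute Na*Nd/ni^2 = 1.01e+17 * 1.29e+15 / (1.5e10)^2 = 5.7907e+11
Step 2: ln(5.7907e+11) = 27.0847
Step 3: Vbi = 0.02585 * 27.0847 = 0.7 V

0.7


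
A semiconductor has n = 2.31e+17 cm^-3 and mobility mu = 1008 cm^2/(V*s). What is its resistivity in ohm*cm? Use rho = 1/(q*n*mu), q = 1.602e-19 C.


Step 1: sigma = q * n * mu = 1.602e-19 * 2.31e+17 * 1008 = 3.73022e+01 S/cm
Step 2: rho = 1 / sigma = 1 / 3.73022e+01 = 0.02681 ohm*cm

0.02681


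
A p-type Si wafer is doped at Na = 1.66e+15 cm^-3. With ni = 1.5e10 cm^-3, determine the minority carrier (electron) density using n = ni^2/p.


Step 1: Majority hole concentration p ≈ Na = 1.66e+15 cm^-3
Step 2: n = ni^2 / Na = (1.5e10)^2 / 1.66e+15
Step 3: n = 1.36e+05 cm^-3

1.36e+05


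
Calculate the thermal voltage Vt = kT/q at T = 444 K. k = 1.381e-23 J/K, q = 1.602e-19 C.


Step 1: kT = 1.381e-23 * 444 = 6.13164e-21 J
Step 2: Vt = kT/q = 6.13164e-21 / 1.602e-19
Step 3: Vt = 0.03827 V

0.03827


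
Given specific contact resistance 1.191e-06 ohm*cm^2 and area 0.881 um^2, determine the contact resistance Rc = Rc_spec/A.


Step 1: Convert area to cm^2: 0.881 um^2 = 8.8100e-09 cm^2
Step 2: Rc = Rc_spec / A = 1.191e-06 / 8.8100e-09
Step 3: Rc = 1.35e+02 ohms

1.35e+02


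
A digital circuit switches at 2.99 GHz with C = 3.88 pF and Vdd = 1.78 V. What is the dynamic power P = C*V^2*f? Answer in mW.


Step 1: V^2 = 1.78^2 = 3.1684 V^2
Step 2: P = C*V^2*f = 3.88e-12 F * 3.1684 * 2.99e9 Hz
Step 3: P = 3.675724208e-02 W
Step 4: P = 36.757 mW

36.757


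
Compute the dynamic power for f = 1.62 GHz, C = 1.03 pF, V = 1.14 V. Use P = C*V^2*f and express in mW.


Step 1: V^2 = 1.14^2 = 1.2996 V^2
Step 2: P = C*V^2*f = 1.03e-12 F * 1.2996 * 1.62e9 Hz
Step 3: P = 2.16851256e-03 W
Step 4: P = 2.169 mW

2.169


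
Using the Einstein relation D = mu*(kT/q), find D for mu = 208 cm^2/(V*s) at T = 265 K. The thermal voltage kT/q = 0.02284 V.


Step 1: D = mu * (kT/q)
Step 2: D = 208 * 0.02284
Step 3: D = 4.75 cm^2/s

4.75


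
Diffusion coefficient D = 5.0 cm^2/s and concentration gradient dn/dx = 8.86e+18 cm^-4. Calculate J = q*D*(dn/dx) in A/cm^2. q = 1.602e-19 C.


Step 1: J = q * D * (dn/dx)
Step 2: J = 1.602e-19 * 5.0 * 8.86e+18
Step 3: J = 7.10e+00 A/cm^2

7.10e+00


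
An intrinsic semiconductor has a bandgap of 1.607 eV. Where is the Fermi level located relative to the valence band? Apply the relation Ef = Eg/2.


Step 1: For an intrinsic semiconductor, the Fermi level sits at midgap.
Step 2: Ef = Eg / 2 = 1.607 / 2 = 0.8035 eV

0.8035


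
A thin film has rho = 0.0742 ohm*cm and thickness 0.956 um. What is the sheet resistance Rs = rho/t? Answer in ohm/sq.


Step 1: Convert thickness to cm: t = 0.956 um = 9.5600e-05 cm
Step 2: Rs = rho / t = 0.0742 / 9.5600e-05
Step 3: Rs = 776.2 ohm/sq

776.2


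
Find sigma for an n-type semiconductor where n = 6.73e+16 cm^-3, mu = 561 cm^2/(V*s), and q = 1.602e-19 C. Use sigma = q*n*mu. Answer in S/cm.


Step 1: sigma = q * n * mu
Step 2: sigma = 1.602e-19 * 6.73e+16 * 561
Step 3: sigma = 6.048e+00 S/cm

6.048e+00


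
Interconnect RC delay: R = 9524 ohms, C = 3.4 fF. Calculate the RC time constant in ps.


Step 1: tau = R * C
Step 2: tau = 9524 * 3.4 fF = 9524 * 3.4e-15 F
Step 3: tau = 3.23816e-11 s = 32.3816 ps

32.3816


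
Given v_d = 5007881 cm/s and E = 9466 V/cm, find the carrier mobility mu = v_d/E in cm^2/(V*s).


Step 1: mu = v_d / E
Step 2: mu = 5007881 / 9466
Step 3: mu = 529.04 cm^2/(V*s)

529.04


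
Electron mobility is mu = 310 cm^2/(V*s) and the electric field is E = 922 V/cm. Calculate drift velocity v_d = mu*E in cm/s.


Step 1: v_d = mu * E
Step 2: v_d = 310 * 922 = 285820
Step 3: v_d = 2.86e+05 cm/s

2.86e+05


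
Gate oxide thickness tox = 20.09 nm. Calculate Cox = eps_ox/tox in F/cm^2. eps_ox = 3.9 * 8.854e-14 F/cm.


Step 1: eps_ox = 3.9 * 8.854e-14 = 3.45306e-13 F/cm
Step 2: tox in cm = 20.09 nm * 1e-7 = 2.0090e-06 cm
Step 3: Cox = 3.45306e-13 / 2.0090e-06 = 1.72e-07 F/cm^2

1.72e-07


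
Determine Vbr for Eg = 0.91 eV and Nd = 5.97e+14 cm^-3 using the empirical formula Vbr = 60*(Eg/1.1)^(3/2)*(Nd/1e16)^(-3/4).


Step 1: Eg/1.1 = 0.91/1.1 = 0.827273
Step 2: (Eg/1.1)^1.5 = 0.827273^1.5 = 0.752442
Step 3: (Nd/1e16)^(-0.75) = (0.0597)^(-0.75) = 8.279789
Step 4: Vbr = 60 * 0.752442 * 8.279789 = 373.8 V

373.8


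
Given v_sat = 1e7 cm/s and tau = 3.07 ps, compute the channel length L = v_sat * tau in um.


Step 1: tau in seconds = 3.07 ps * 1e-12 = 3.0700e-12 s
Step 2: L = v_sat * tau = 1e7 * 3.0700e-12 = 3.0700e-05 cm
Step 3: L in um = 3.0700e-05 * 1e4 = 0.307 um

0.307


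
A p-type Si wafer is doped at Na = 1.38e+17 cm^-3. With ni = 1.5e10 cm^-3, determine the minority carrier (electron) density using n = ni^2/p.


Step 1: Majority hole concentration p ≈ Na = 1.38e+17 cm^-3
Step 2: n = ni^2 / Na = (1.5e10)^2 / 1.38e+17
Step 3: n = 1.63e+03 cm^-3

1.63e+03


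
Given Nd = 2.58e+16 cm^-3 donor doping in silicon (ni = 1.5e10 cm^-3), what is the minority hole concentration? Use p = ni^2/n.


Step 1: Since Nd >> ni, n ≈ Nd = 2.58e+16 cm^-3
Step 2: p = ni^2 / n = (1.5e10)^2 / 2.58e+16
Step 3: p = 2.25e20 / 2.58e+16 = 8.72e+03 cm^-3

8.72e+03


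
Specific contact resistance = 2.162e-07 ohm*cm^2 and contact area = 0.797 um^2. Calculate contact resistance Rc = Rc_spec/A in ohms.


Step 1: Convert area to cm^2: 0.797 um^2 = 7.9700e-09 cm^2
Step 2: Rc = Rc_spec / A = 2.162e-07 / 7.9700e-09
Step 3: Rc = 2.71e+01 ohms

2.71e+01


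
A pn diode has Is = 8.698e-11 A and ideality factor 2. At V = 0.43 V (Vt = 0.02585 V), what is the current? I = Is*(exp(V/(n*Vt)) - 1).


Step 1: V/(n*Vt) = 0.43/(2*0.02585) = 8.3172
Step 2: exp(8.3172) = 4.0937e+03
Step 3: I = 8.698e-11 * (4.0937e+03 - 1) = 3.56e-07 A

3.56e-07


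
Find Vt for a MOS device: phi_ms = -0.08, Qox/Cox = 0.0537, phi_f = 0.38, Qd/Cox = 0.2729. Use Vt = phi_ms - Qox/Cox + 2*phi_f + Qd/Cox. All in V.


Step 1: Vt = phi_ms - Qox/Cox + 2*phi_f + Qd/Cox
Step 2: Vt = -0.08 - 0.0537 + 2*0.38 + 0.2729
Step 3: Vt = -0.08 - 0.0537 + 0.76 + 0.2729
Step 4: Vt = 0.8992 V

0.8992


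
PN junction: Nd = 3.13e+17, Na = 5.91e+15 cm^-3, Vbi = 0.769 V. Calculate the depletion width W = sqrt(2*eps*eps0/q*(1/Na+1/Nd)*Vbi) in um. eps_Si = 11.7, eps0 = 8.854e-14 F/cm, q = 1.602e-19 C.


Step 1: 1/Na + 1/Nd = 1/5.91e+15 + 1/3.13e+17 = 1.72400e-16
Step 2: 2*eps*eps0/q = 2*11.7*8.854e-14/1.602e-19 = 1.293281e+07
Step 3: W^2 = 1.293281e+07 * 1.72400e-16 * 0.769 = 1.71458e-09
Step 4: W = sqrt(1.71458e-09) = 4.141e-05 cm = 0.4141 um

0.4141


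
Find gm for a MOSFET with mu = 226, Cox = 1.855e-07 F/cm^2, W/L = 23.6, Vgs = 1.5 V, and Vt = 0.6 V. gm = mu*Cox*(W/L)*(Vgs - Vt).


Step 1: Vov = Vgs - Vt = 1.5 - 0.6 = 0.9 V
Step 2: gm = mu * Cox * (W/L) * Vov
Step 3: gm = 226 * 1.855e-07 * 23.6 * 0.9 = 8.90e-04 S

8.90e-04
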